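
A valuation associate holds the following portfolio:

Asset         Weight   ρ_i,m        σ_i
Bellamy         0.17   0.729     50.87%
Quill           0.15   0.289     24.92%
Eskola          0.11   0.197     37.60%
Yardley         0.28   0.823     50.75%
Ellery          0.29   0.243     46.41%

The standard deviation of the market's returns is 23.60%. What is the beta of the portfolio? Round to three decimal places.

0.982

β_Bellamy = 0.729 × 50.87% / 23.60% = 1.5714
β_Quill = 0.289 × 24.92% / 23.60% = 0.3052
β_Eskola = 0.197 × 37.60% / 23.60% = 0.3139
β_Yardley = 0.823 × 50.75% / 23.60% = 1.7698
β_Ellery = 0.243 × 46.41% / 23.60% = 0.4779
β_P = Σ w_i β_i = 0.17×1.5714 + 0.15×0.3052 + 0.11×0.3139 + 0.28×1.7698 + 0.29×0.4779 = 0.9816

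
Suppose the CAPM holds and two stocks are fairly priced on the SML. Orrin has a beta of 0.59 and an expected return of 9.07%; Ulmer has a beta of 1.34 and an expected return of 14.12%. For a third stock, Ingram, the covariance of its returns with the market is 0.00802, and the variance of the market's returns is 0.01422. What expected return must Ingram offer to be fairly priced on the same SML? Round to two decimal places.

8.89%

MRP = (14.12% − 9.07%) / (1.34 − 0.59) = 6.7333%
R_f = 9.07% − 0.59 × 6.7333% = 5.0974%
β_Ingram = Cov / Var(R_m) = 0.00802 / 0.01422 = 0.5640
E(R_Ingram) = R_f + β × MRP = 5.0974% + 0.5640 × 6.7333% = 8.89%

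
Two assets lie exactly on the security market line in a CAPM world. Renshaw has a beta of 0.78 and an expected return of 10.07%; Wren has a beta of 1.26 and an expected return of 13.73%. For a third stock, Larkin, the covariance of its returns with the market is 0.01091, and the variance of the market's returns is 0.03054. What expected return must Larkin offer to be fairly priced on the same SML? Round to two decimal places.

6.85%

MRP = (13.73% − 10.07%) / (1.26 − 0.78) = 7.6250%
R_f = 10.07% − 0.78 × 7.6250% = 4.1225%
β_Larkin = Cov / Var(R_m) = 0.01091 / 0.03054 = 0.3572
E(R_Larkin) = R_f + β × MRP = 4.1225% + 0.3572 × 7.6250% = 6.85%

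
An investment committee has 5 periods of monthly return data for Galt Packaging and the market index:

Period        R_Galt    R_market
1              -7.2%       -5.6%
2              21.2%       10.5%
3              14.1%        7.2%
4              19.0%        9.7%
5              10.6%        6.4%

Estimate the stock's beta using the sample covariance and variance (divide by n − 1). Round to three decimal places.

1.718

Mean R_i = (-7.2 + 21.2 + 14.1 + 19.0 + 10.6) / 5 = 11.5400%
Mean R_m = (-5.6 + 10.5 + 7.2 + 9.7 + 6.4) / 5 = 5.6400%
Σ(R_i − R̄_i)(R_m − R̄_m) = 291.1520  ⇒  Cov = 291.1520 / 4 = 72.7880
Σ(R_m − R̄_m)² = 169.4520  ⇒  Var(R_m) = 169.4520 / 4 = 42.3630
β = Cov / Var(R_m) = 72.7880 / 42.3630 = 1.7182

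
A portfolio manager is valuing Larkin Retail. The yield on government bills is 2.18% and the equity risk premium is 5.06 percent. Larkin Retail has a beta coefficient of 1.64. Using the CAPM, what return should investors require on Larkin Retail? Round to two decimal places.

10.48%

E(R) = R_f + β × MRP = 2.18% + 1.64 × 5.06% = 10.48%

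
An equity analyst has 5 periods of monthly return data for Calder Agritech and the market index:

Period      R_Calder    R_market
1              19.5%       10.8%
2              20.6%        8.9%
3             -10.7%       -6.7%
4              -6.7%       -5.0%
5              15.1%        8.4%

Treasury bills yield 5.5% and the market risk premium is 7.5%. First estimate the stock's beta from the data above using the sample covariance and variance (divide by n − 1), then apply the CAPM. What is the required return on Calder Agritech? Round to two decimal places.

Mean R_i = (19.5 + 20.6 − 10.7 − 6.7 + 15.1) / 5 = 7.5600%
Mean R_m = (10.8 + 8.9 − 6.7 − 5.0 + 8.4) / 5 = 3.2800%
Σ(R_i − R̄_i)(R_m − R̄_m) = 501.9860  ⇒  Cov = 501.9860 / 4 = 125.4965
Σ(R_m − R̄_m)² = 282.5080  ⇒  Var(R_m) = 282.5080 / 4 = 70.6270
β = Cov / Var(R_m) = 125.4965 / 70.6270 = 1.7769
E(R) = R_f + β × MRP = 5.5% + 1.7769 × 7.5% = 18.83%

18.83%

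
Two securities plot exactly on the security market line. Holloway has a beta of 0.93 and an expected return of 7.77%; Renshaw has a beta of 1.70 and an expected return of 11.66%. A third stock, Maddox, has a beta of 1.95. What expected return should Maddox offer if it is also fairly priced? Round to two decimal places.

MRP (SML slope) = (11.66% − 7.77%) / (1.70 − 0.93) = 3.89% / 0.77 = 5.0519%
R_f (intercept) = 7.77% − 0.93 × 5.0519% = 3.0717%
E(R_Maddox) = R_f + β × MRP = 3.0717% + 1.95 × 5.0519% = 12.92%

12.92%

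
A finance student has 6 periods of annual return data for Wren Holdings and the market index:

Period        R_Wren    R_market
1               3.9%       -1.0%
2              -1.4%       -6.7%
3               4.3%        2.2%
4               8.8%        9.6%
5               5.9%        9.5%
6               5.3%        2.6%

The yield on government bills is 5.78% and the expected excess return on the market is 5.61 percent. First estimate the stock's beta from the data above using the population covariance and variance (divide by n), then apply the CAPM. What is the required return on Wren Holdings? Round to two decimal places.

8.55%

Mean R_i = (3.9 − 1.4 + 4.3 + 8.8 + 5.9 + 5.3) / 6 = 4.4667%
Mean R_m = (-1.0 − 6.7 + 2.2 + 9.6 + 9.5 + 2.6) / 6 = 2.7000%
Σ(R_i − R̄_i)(R_m − R̄_m) = 96.8900  ⇒  Cov = 96.8900 / 6 = 16.1483
Σ(R_m − R̄_m)² = 196.1600  ⇒  Var(R_m) = 196.1600 / 6 = 32.6933
β = Cov / Var(R_m) = 16.1483 / 32.6933 = 0.4939
E(R) = R_f + β × MRP = 5.78% + 0.4939 × 5.61% = 8.55%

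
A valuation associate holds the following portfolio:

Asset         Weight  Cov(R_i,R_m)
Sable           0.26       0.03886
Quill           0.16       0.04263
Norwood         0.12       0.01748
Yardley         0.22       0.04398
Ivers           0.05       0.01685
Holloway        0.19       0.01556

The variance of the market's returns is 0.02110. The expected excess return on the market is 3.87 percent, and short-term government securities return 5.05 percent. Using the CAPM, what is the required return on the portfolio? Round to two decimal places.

11.01%

β_Sable = 0.03886 / 0.02110 = 1.8417
β_Quill = 0.04263 / 0.02110 = 2.0204
β_Norwood = 0.01748 / 0.02110 = 0.8284
β_Yardley = 0.04398 / 0.02110 = 2.0844
β_Ivers = 0.01685 / 0.02110 = 0.7986
β_Holloway = 0.01556 / 0.02110 = 0.7374
β_P = Σ w_i β_i = 0.26×1.8417 + 0.16×2.0204 + 0.12×0.8284 + 0.22×2.0844 + 0.05×0.7986 + 0.19×0.7374 = 1.5401
E(R_P) = R_f + β_P × MRP = 5.05% + 1.5401 × 3.87% = 11.01%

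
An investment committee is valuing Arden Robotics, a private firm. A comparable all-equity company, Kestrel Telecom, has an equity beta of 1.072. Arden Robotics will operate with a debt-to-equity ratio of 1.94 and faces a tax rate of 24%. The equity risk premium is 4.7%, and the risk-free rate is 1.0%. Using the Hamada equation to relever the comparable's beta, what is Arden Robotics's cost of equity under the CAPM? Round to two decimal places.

β_L = β_U × [1 + (1 − t)(D/E)] = 1.072 × [1 + (1 − 0.24) × 1.94]
    = 1.072 × [1 + 0.76 × 1.94] = 1.072 × 2.4744 = 2.6526
E(R) = R_f + β_L × MRP = 1.0% + 2.6526 × 4.7% = 13.47%

13.47%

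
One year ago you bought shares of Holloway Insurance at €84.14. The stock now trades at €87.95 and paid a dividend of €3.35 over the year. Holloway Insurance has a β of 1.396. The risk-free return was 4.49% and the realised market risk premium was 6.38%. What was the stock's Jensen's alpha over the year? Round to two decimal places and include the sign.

-4.89%

Realised HPR = (P1 + D1 − P0) / P0 = (87.95 + 3.35 − 84.14) / 84.14 = 7.16 / 84.14 = 8.5096%
CAPM required = R_f + β·MRP = 4.49% + 1.396 × 6.38% = 13.39648%
α = realised − required = 8.5096% − 13.39648% = -4.89%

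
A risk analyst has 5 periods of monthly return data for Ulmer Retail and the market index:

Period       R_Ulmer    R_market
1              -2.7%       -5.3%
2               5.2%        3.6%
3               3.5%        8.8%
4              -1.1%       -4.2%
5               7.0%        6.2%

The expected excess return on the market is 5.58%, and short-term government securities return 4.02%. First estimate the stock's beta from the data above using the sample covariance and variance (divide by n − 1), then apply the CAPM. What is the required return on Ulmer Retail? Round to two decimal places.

7.21%

Mean R_i = (-2.7 + 5.2 + 3.5 − 1.1 + 7.0) / 5 = 2.3800%
Mean R_m = (-5.3 + 3.6 + 8.8 − 4.2 + 6.2) / 5 = 1.8200%
Σ(R_i − R̄_i)(R_m − R̄_m) = 90.1920  ⇒  Cov = 90.1920 / 4 = 22.5480
Σ(R_m − R̄_m)² = 158.0080  ⇒  Var(R_m) = 158.0080 / 4 = 39.5020
β = Cov / Var(R_m) = 22.5480 / 39.5020 = 0.5708
E(R) = R_f + β × MRP = 4.02% + 0.5708 × 5.58% = 7.21%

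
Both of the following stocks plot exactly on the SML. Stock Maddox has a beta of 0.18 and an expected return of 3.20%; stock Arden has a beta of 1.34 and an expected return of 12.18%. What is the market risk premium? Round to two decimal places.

Both satisfy E(R) = R_f + β·MRP, so the slope of the SML is
MRP = (12.18% − 3.20%) / (1.34 − 0.18) = 8.98% / 1.16 = 7.7414%

7.74%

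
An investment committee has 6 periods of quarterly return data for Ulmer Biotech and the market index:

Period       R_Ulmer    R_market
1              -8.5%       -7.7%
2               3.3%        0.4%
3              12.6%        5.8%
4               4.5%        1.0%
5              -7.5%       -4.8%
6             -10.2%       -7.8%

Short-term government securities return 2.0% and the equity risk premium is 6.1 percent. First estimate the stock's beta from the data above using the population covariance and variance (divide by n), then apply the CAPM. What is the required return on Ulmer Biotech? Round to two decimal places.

Mean R_i = (-8.5 + 3.3 + 12.6 + 4.5 − 7.5 − 10.2) / 6 = -0.9667%
Mean R_m = (-7.7 + 0.4 + 5.8 + 1.0 − 4.8 − 7.8) / 6 = -2.1833%
Σ(R_i − R̄_i)(R_m − R̄_m) = 247.2467  ⇒  Cov = 247.2467 / 6 = 41.2078
Σ(R_m − R̄_m)² = 149.3683  ⇒  Var(R_m) = 149.3683 / 6 = 24.8947
β = Cov / Var(R_m) = 41.2078 / 24.8947 = 1.6553
E(R) = R_f + β × MRP = 2.0% + 1.6553 × 6.1% = 12.10%

12.10%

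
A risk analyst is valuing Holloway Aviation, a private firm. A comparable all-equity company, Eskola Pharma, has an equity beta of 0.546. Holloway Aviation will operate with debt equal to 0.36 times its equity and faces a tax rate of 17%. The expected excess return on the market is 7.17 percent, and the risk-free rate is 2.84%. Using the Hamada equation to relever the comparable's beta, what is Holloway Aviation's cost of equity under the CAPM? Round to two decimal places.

7.92%

β_L = β_U × [1 + (1 − t)(D/E)] = 0.546 × [1 + (1 − 0.17) × 0.36]
    = 0.546 × [1 + 0.83 × 0.36] = 0.546 × 1.2988 = 0.7091
E(R) = R_f + β_L × MRP = 2.84% + 0.7091 × 7.17% = 7.92%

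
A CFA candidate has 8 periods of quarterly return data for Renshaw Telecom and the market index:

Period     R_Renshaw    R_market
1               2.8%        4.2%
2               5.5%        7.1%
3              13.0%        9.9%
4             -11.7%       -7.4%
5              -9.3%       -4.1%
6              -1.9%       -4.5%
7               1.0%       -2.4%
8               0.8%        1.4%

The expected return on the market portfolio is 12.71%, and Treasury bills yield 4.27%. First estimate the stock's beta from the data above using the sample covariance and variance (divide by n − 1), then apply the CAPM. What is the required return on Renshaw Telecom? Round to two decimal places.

14.25%

Mean R_i = (2.8 + 5.5 + 13.0 − 11.7 − 9.3 − 1.9 + 1.0 + 0.8) / 8 = 0.0250%
Mean R_m = (4.2 + 7.1 + 9.9 − 7.4 − 4.1 − 4.5 − 2.4 + 1.4) / 8 = 0.5250%
Σ(R_i − R̄_i)(R_m − R̄_m) = 311.3850  ⇒  Cov = 311.3850 / 7 = 44.4836
Σ(R_m − R̄_m)² = 263.3950  ⇒  Var(R_m) = 263.3950 / 7 = 37.6279
β = Cov / Var(R_m) = 44.4836 / 37.6279 = 1.1822
MRP = 12.71% − 4.27% = 8.44%
E(R) = R_f + β × MRP = 4.27% + 1.1822 × 8.44% = 14.25%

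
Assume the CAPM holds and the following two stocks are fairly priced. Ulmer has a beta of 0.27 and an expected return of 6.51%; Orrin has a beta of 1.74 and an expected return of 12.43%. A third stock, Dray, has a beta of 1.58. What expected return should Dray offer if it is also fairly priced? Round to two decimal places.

MRP (SML slope) = (12.43% − 6.51%) / (1.74 − 0.27) = 5.92% / 1.47 = 4.0272%
R_f (intercept) = 6.51% − 0.27 × 4.0272% = 5.4227%
E(R_Dray) = R_f + β × MRP = 5.4227% + 1.58 × 4.0272% = 11.79%

11.79%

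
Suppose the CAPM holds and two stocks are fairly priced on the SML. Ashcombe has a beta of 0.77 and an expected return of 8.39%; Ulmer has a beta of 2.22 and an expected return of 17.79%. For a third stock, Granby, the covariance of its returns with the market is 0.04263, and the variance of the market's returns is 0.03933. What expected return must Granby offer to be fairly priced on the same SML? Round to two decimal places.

MRP = (17.79% − 8.39%) / (2.22 − 0.77) = 6.4828%
R_f = 8.39% − 0.77 × 6.4828% = 3.3982%
β_Granby = Cov / Var(R_m) = 0.04263 / 0.03933 = 1.0839
E(R_Granby) = R_f + β × MRP = 3.3982% + 1.0839 × 6.4828% = 10.42%

10.42%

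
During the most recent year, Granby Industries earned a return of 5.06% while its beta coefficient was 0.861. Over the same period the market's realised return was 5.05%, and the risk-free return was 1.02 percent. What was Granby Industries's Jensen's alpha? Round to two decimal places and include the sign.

+0.57%

Market excess return = 5.05% − 1.02% = 4.03%
CAPM benchmark = R_f + β(R_m − R_f) = 1.02% + 0.861 × 4.03% = 4.48983%
α = actual − benchmark = 5.06% − 4.48983% = +0.57%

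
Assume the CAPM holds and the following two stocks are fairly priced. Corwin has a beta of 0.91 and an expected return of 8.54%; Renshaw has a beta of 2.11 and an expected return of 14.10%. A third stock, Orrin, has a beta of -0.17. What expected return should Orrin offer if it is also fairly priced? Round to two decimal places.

3.54%

MRP (SML slope) = (14.10% − 8.54%) / (2.11 − 0.91) = 5.56% / 1.20 = 4.6333%
R_f (intercept) = 8.54% − 0.91 × 4.6333% = 4.3237%
E(R_Orrin) = R_f + β × MRP = 4.3237% + -0.17 × 4.6333% = 3.54%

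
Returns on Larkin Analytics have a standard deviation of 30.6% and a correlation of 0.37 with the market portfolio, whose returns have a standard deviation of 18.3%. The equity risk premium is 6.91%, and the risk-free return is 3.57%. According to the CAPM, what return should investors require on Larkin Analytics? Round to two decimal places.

β = ρ × σ_i / σ_m = 0.37 × 30.6% / 18.3% = 0.6187
E(R) = 3.57% + 0.6187 × 6.91% = 7.85%

7.85%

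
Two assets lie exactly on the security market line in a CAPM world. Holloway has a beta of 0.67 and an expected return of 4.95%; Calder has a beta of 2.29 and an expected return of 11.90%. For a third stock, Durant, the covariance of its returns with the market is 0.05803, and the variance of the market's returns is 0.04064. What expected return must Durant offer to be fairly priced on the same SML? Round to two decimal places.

8.20%

MRP = (11.90% − 4.95%) / (2.29 − 0.67) = 4.2901%
R_f = 4.95% − 0.67 × 4.2901% = 2.0756%
β_Durant = Cov / Var(R_m) = 0.05803 / 0.04064 = 1.4279
E(R_Durant) = R_f + β × MRP = 2.0756% + 1.4279 × 4.2901% = 8.20%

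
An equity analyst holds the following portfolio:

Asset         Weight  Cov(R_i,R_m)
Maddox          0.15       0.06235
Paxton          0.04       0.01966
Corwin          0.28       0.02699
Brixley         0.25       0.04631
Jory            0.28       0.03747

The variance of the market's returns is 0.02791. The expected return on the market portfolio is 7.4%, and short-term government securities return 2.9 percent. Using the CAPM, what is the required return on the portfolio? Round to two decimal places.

β_Maddox = 0.06235 / 0.02791 = 2.2340
β_Paxton = 0.01966 / 0.02791 = 0.7044
β_Corwin = 0.02699 / 0.02791 = 0.9670
β_Brixley = 0.04631 / 0.02791 = 1.6593
β_Jory = 0.03747 / 0.02791 = 1.3425
β_P = Σ w_i β_i = 0.15×2.2340 + 0.04×0.7044 + 0.28×0.9670 + 0.25×1.6593 + 0.28×1.3425 = 1.4248
MRP = 7.4% − 2.9% = 4.50%
E(R_P) = R_f + β_P × MRP = 2.9% + 1.4248 × 4.5% = 9.31%

9.31%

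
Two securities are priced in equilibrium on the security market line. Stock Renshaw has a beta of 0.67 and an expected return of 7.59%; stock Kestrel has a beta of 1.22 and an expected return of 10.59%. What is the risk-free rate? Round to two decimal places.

3.94%

Both satisfy E(R) = R_f + β·MRP, so the slope of the SML is
MRP = (10.59% − 7.59%) / (1.22 − 0.67) = 3.00% / 0.55 = 5.4545%
R_f = E(R_Renshaw) − β_Renshaw·MRP = 7.59% − 0.67 × 5.4545% = 3.9355%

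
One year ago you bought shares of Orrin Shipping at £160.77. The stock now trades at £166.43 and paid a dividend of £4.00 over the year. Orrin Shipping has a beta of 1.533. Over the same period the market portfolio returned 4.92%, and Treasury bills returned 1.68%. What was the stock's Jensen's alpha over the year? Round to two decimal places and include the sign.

-0.64%

Realised HPR = (P1 + D1 − P0) / P0 = (166.43 + 4.00 − 160.77) / 160.77 = 9.66 / 160.77 = 6.0086%
MRP = 4.92% − 1.68% = 3.24%
CAPM required = R_f + β·MRP = 1.68% + 1.533 × 3.24% = 6.64692%
α = realised − required = 6.0086% − 6.64692% = -0.64%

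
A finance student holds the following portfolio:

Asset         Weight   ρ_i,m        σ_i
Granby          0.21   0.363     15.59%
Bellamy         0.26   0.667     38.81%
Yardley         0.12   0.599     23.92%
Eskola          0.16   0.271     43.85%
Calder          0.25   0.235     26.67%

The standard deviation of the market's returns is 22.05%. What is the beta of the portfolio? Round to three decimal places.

β_Granby = 0.363 × 15.59% / 22.05% = 0.2567
β_Bellamy = 0.667 × 38.81% / 22.05% = 1.1740
β_Yardley = 0.599 × 23.92% / 22.05% = 0.6498
β_Eskola = 0.271 × 43.85% / 22.05% = 0.5389
β_Calder = 0.235 × 26.67% / 22.05% = 0.2842
β_P = Σ w_i β_i = 0.21×0.2567 + 0.26×1.1740 + 0.12×0.6498 + 0.16×0.5389 + 0.25×0.2842 = 0.5944

0.594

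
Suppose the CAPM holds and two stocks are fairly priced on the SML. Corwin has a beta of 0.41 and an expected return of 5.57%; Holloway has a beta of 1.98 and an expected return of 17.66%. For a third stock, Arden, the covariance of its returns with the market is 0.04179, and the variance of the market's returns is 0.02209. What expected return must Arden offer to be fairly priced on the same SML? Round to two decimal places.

MRP = (17.66% − 5.57%) / (1.98 − 0.41) = 7.7006%
R_f = 5.57% − 0.41 × 7.7006% = 2.4128%
β_Arden = Cov / Var(R_m) = 0.04179 / 0.02209 = 1.8918
E(R_Arden) = R_f + β × MRP = 2.4128% + 1.8918 × 7.7006% = 16.98%

16.98%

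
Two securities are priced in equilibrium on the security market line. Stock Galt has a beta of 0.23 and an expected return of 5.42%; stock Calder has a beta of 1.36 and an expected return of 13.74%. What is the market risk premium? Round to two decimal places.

Both satisfy E(R) = R_f + β·MRP, so the slope of the SML is
MRP = (13.74% − 5.42%) / (1.36 − 0.23) = 8.32% / 1.13 = 7.3628%

7.36%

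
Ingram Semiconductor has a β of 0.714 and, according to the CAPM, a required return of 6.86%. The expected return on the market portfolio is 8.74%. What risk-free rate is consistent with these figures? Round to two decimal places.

E(R) = R_f + β(E(R_m) − R_f) = R_f(1 − β) + β·E(R_m)
6.86% = R_f × (1 − 0.714) + 0.714 × 8.74%
6.86% = R_f × 0.286 + 6.24036%
R_f = (6.86% − 6.24036%) / 0.286 = 2.17%

2.17%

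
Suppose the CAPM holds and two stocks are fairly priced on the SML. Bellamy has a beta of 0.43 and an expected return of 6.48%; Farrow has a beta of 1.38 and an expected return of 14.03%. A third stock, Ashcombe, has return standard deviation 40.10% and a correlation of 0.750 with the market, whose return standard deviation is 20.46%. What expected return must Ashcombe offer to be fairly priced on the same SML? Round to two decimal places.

MRP = (14.03% − 6.48%) / (1.38 − 0.43) = 7.9474%
R_f = 6.48% − 0.43 × 7.9474% = 3.0626%
β_Ashcombe = ρ·σ_i/σ_m = 0.750 × 40.10 / 20.46 = 1.4699
E(R_Ashcombe) = R_f + β × MRP = 3.0626% + 1.4699 × 7.9474% = 14.74%

14.74%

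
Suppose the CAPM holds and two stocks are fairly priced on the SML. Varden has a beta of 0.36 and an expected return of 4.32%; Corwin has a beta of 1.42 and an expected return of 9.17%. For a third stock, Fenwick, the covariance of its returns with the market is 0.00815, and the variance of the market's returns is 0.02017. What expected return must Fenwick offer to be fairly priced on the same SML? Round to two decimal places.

4.52%

MRP = (9.17% − 4.32%) / (1.42 − 0.36) = 4.5755%
R_f = 4.32% − 0.36 × 4.5755% = 2.6728%
β_Fenwick = Cov / Var(R_m) = 0.00815 / 0.02017 = 0.4041
E(R_Fenwick) = R_f + β × MRP = 2.6728% + 0.4041 × 4.5755% = 4.52%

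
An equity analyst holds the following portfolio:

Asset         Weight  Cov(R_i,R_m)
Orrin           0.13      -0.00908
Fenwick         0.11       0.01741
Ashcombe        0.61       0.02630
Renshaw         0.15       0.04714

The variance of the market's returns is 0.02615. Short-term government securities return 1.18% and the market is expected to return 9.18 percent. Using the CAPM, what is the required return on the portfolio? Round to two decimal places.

β_Orrin = -0.00908 / 0.02615 = -0.3472
β_Fenwick = 0.01741 / 0.02615 = 0.6658
β_Ashcombe = 0.02630 / 0.02615 = 1.0057
β_Renshaw = 0.04714 / 0.02615 = 1.8027
β_P = Σ w_i β_i = 0.13×-0.3472 + 0.11×0.6658 + 0.61×1.0057 + 0.15×1.8027 = 0.9120
MRP = 9.18% − 1.18% = 8.00%
E(R_P) = R_f + β_P × MRP = 1.18% + 0.9120 × 8.00% = 8.48%

8.48%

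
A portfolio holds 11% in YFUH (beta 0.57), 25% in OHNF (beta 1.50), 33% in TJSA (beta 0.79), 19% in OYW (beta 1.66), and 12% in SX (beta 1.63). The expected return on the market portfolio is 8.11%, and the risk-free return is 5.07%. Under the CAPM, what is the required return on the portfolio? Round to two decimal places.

8.75%

β_P = Σ w_i β_i = 0.11×0.57 + 0.25×1.50 + 0.33×0.79 + 0.19×1.66 + 0.12×1.63 = 1.2094
MRP = 8.11% − 5.07% = 3.04%
E(R_P) = R_f + β_P × MRP = 5.07% + 1.2094 × 3.04% = 8.75%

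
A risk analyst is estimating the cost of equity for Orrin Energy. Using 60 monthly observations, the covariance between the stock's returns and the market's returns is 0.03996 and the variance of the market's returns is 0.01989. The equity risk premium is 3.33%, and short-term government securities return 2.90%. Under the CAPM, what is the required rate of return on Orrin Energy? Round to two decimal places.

β = Cov(R_i, R_m) / Var(R_m) = 0.03996 / 0.01989 = 2.0090
E(R) = R_f + β × MRP = 2.90% + 2.0090 × 3.33% = 9.59%

9.59%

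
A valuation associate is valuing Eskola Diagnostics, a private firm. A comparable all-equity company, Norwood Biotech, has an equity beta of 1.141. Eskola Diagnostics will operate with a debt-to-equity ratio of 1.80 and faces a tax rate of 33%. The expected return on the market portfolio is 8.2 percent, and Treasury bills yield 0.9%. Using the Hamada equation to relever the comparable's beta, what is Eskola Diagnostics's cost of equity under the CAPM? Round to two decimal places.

19.27%

β_L = β_U × [1 + (1 − t)(D/E)] = 1.141 × [1 + (1 − 0.33) × 1.80]
    = 1.141 × [1 + 0.67 × 1.80] = 1.141 × 2.2060 = 2.5170
MRP = 8.2% − 0.9% = 7.30%
E(R) = R_f + β_L × MRP = 0.9% + 2.5170 × 7.3% = 19.27%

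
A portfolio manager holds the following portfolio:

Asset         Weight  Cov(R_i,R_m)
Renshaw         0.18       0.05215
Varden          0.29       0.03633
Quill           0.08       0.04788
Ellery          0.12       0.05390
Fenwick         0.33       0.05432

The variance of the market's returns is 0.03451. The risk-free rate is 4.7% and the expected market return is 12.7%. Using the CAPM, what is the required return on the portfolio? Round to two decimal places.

15.86%

β_Renshaw = 0.05215 / 0.03451 = 1.5112
β_Varden = 0.03633 / 0.03451 = 1.0527
β_Quill = 0.04788 / 0.03451 = 1.3874
β_Ellery = 0.05390 / 0.03451 = 1.5619
β_Fenwick = 0.05432 / 0.03451 = 1.5740
β_P = Σ w_i β_i = 0.18×1.5112 + 0.29×1.0527 + 0.08×1.3874 + 0.12×1.5619 + 0.33×1.5740 = 1.3951
MRP = 12.7% − 4.7% = 8.00%
E(R_P) = R_f + β_P × MRP = 4.7% + 1.3951 × 8.0% = 15.86%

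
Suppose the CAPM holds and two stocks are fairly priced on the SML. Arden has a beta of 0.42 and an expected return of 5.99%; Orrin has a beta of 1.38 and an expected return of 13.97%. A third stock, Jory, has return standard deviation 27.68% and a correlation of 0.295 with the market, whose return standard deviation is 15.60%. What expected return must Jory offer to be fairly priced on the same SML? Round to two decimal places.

6.85%

MRP = (13.97% − 5.99%) / (1.38 − 0.42) = 8.3125%
R_f = 5.99% − 0.42 × 8.3125% = 2.4988%
β_Jory = ρ·σ_i/σ_m = 0.295 × 27.68 / 15.60 = 0.5234
E(R_Jory) = R_f + β × MRP = 2.4988% + 0.5234 × 8.3125% = 6.85%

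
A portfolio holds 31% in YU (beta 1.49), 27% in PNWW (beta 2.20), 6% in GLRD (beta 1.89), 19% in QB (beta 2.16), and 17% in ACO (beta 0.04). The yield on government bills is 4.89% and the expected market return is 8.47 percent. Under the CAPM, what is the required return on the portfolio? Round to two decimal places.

10.57%

β_P = Σ w_i β_i = 0.31×1.49 + 0.27×2.20 + 0.06×1.89 + 0.19×2.16 + 0.17×0.04 = 1.5865
MRP = 8.47% − 4.89% = 3.58%
E(R_P) = R_f + β_P × MRP = 4.89% + 1.5865 × 3.58% = 10.57%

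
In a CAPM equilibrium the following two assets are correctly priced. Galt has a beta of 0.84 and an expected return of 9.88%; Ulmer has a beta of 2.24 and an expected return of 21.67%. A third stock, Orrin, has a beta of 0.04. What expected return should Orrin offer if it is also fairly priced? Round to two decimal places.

3.14%

MRP (SML slope) = (21.67% − 9.88%) / (2.24 − 0.84) = 11.79% / 1.40 = 8.4214%
R_f (intercept) = 9.88% − 0.84 × 8.4214% = 2.8060%
E(R_Orrin) = R_f + β × MRP = 2.8060% + 0.04 × 8.4214% = 3.14%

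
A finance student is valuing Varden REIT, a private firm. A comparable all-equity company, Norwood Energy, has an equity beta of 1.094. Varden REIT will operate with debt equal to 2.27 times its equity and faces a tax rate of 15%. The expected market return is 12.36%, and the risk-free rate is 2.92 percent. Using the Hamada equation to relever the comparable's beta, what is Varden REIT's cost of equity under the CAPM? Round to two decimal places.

β_L = β_U × [1 + (1 − t)(D/E)] = 1.094 × [1 + (1 − 0.15) × 2.27]
    = 1.094 × [1 + 0.85 × 2.27] = 1.094 × 2.9295 = 3.2049
MRP = 12.36% − 2.92% = 9.44%
E(R) = R_f + β_L × MRP = 2.92% + 3.2049 × 9.44% = 33.17%

33.17%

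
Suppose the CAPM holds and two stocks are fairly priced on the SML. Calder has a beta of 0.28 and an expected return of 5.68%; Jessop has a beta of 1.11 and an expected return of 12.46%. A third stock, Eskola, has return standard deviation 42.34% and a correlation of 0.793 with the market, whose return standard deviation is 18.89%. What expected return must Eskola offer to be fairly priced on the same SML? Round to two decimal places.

MRP = (12.46% − 5.68%) / (1.11 − 0.28) = 8.1687%
R_f = 5.68% − 0.28 × 8.1687% = 3.3928%
β_Eskola = ρ·σ_i/σ_m = 0.793 × 42.34 / 18.89 = 1.7774
E(R_Eskola) = R_f + β × MRP = 3.3928% + 1.7774 × 8.1687% = 17.91%

17.91%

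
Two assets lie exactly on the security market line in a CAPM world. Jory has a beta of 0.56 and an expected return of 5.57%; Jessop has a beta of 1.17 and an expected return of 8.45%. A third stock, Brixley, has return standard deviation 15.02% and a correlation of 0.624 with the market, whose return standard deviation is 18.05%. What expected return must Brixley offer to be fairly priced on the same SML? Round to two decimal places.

5.38%

MRP = (8.45% − 5.57%) / (1.17 − 0.56) = 4.7213%
R_f = 5.57% − 0.56 × 4.7213% = 2.9261%
β_Brixley = ρ·σ_i/σ_m = 0.624 × 15.02 / 18.05 = 0.5193
E(R_Brixley) = R_f + β × MRP = 2.9261% + 0.5193 × 4.7213% = 5.38%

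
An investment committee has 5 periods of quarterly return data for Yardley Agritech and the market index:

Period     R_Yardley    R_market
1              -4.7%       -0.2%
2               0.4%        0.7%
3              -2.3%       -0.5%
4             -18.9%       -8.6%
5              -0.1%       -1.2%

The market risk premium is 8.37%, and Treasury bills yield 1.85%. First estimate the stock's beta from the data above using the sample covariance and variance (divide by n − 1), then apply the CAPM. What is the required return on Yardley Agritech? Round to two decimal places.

Mean R_i = (-4.7 + 0.4 − 2.3 − 18.9 − 0.1) / 5 = -5.1200%
Mean R_m = (-0.2 + 0.7 − 0.5 − 8.6 − 1.2) / 5 = -1.9600%
Σ(R_i − R̄_i)(R_m − R̄_m) = 114.8540  ⇒  Cov = 114.8540 / 4 = 28.7135
Σ(R_m − R̄_m)² = 56.9720  ⇒  Var(R_m) = 56.9720 / 4 = 14.2430
β = Cov / Var(R_m) = 28.7135 / 14.2430 = 2.0160
E(R) = R_f + β × MRP = 1.85% + 2.0160 × 8.37% = 18.72%

18.72%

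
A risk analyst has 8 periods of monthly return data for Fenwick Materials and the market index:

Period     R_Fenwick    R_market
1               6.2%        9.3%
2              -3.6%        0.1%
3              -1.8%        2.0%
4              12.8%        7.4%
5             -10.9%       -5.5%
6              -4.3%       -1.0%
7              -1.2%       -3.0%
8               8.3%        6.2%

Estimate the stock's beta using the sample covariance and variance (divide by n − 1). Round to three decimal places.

Mean R_i = (6.2 − 3.6 − 1.8 + 12.8 − 10.9 − 4.3 − 1.2 + 8.3) / 8 = 0.6875%
Mean R_m = (9.3 + 0.1 + 2.0 + 7.4 − 5.5 − 1.0 − 3.0 + 6.2) / 8 = 1.9375%
Σ(R_i − R̄_i)(R_m − R̄_m) = 257.0738  ⇒  Cov = 257.0738 / 7 = 36.7248
Σ(R_m − R̄_m)² = 193.9188  ⇒  Var(R_m) = 193.9188 / 7 = 27.7027
β = Cov / Var(R_m) = 36.7248 / 27.7027 = 1.3257

1.326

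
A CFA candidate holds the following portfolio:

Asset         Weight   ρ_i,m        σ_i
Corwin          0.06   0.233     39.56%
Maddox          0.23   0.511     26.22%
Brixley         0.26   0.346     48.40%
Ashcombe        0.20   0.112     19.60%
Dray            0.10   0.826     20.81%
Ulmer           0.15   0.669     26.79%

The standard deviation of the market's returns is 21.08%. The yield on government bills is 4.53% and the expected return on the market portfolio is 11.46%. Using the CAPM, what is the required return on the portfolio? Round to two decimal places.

8.75%

β_Corwin = 0.233 × 39.56% / 21.08% = 0.4373
β_Maddox = 0.511 × 26.22% / 21.08% = 0.6356
β_Brixley = 0.346 × 48.40% / 21.08% = 0.7944
β_Ashcombe = 0.112 × 19.60% / 21.08% = 0.1041
β_Dray = 0.826 × 20.81% / 21.08% = 0.8154
β_Ulmer = 0.669 × 26.79% / 21.08% = 0.8502
β_P = Σ w_i β_i = 0.06×0.4373 + 0.23×0.6356 + 0.26×0.7944 + 0.20×0.1041 + 0.10×0.8154 + 0.15×0.8502 = 0.6089
MRP = 11.46% − 4.53% = 6.93%
E(R_P) = R_f + β_P × MRP = 4.53% + 0.6089 × 6.93% = 8.75%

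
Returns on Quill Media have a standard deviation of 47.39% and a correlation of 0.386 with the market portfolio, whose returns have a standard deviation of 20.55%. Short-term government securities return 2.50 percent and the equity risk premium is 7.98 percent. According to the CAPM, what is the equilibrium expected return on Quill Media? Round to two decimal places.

9.60%

β = ρ × σ_i / σ_m = 0.386 × 47.39% / 20.55% = 0.8901
E(R) = 2.50% + 0.8901 × 7.98% = 9.60%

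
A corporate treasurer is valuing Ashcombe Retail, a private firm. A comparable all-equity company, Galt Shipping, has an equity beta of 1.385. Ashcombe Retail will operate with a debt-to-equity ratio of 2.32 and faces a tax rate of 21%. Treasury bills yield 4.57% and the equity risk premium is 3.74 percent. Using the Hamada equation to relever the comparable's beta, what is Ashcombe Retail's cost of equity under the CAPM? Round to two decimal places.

19.24%

β_L = β_U × [1 + (1 − t)(D/E)] = 1.385 × [1 + (1 − 0.21) × 2.32]
    = 1.385 × [1 + 0.79 × 2.32] = 1.385 × 2.8328 = 3.9234
E(R) = R_f + β_L × MRP = 4.57% + 3.9234 × 3.74% = 19.24%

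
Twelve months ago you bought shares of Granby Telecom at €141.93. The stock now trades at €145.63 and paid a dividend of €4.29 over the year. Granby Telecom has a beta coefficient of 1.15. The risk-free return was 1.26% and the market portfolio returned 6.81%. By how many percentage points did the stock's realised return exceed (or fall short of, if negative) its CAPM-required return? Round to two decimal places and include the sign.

-2.01%

Realised HPR = (P1 + D1 − P0) / P0 = (145.63 + 4.29 − 141.93) / 141.93 = 7.99 / 141.93 = 5.6295%
MRP = 6.81% − 1.26% = 5.55%
CAPM required = R_f + β·MRP = 1.26% + 1.15 × 5.55% = 7.6425%
α = realised − required = 5.6295% − 7.6425% = -2.01%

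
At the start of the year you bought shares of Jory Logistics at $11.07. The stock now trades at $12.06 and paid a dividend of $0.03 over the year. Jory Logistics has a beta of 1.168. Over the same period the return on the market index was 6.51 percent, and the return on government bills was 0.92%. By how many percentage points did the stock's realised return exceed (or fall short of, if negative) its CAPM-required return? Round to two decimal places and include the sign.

+1.76%

Realised HPR = (P1 + D1 − P0) / P0 = (12.06 + 0.03 − 11.07) / 11.07 = 1.02 / 11.07 = 9.2141%
MRP = 6.51% − 0.92% = 5.59%
CAPM required = R_f + β·MRP = 0.92% + 1.168 × 5.59% = 7.44912%
α = realised − required = 9.2141% − 7.44912% = +1.76%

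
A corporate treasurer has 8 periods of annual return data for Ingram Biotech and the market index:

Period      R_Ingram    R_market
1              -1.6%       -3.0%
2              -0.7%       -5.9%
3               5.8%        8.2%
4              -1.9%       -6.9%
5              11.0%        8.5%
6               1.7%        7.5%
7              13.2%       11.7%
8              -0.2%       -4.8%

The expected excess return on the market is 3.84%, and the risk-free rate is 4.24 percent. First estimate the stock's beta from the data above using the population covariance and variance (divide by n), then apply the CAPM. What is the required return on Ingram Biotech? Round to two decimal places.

Mean R_i = (-1.6 − 0.7 + 5.8 − 1.9 + 11.0 + 1.7 + 13.2 − 0.2) / 8 = 3.4125%
Mean R_m = (-3.0 − 5.9 + 8.2 − 6.9 + 8.5 + 7.5 + 11.7 − 4.8) / 8 = 1.9125%
Σ(R_i − R̄_i)(R_m − R̄_m) = 279.0388  ⇒  Cov = 279.0388 / 8 = 34.8799
Σ(R_m − R̄_m)² = 417.8288  ⇒  Var(R_m) = 417.8288 / 8 = 52.2286
β = Cov / Var(R_m) = 34.8799 / 52.2286 = 0.6678
E(R) = R_f + β × MRP = 4.24% + 0.6678 × 3.84% = 6.80%

6.80%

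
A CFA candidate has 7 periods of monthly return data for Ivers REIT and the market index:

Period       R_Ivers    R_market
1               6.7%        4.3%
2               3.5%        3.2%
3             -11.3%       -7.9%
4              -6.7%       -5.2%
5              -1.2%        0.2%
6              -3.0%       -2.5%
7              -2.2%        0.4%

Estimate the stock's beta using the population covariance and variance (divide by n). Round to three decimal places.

1.332

Mean R_i = (6.7 + 3.5 − 11.3 − 6.7 − 1.2 − 3.0 − 2.2) / 7 = -2.0286%
Mean R_m = (4.3 + 3.2 − 7.9 − 5.2 + 0.2 − 2.5 + 0.4) / 7 = -1.0714%
Σ(R_i − R̄_i)(R_m − R̄_m) = 155.2857  ⇒  Cov = 155.2857 / 7 = 22.1837
Σ(R_m − R̄_m)² = 116.5943  ⇒  Var(R_m) = 116.5943 / 7 = 16.6563
β = Cov / Var(R_m) = 22.1837 / 16.6563 = 1.3319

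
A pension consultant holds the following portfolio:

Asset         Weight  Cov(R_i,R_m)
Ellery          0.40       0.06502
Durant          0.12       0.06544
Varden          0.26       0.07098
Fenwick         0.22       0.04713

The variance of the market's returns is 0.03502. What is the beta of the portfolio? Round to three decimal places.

1.790

β_Ellery = 0.06502 / 0.03502 = 1.8567
β_Durant = 0.06544 / 0.03502 = 1.8686
β_Varden = 0.07098 / 0.03502 = 2.0268
β_Fenwick = 0.04713 / 0.03502 = 1.3458
β_P = Σ w_i β_i = 0.40×1.8567 + 0.12×1.8686 + 0.26×2.0268 + 0.22×1.3458 = 1.7900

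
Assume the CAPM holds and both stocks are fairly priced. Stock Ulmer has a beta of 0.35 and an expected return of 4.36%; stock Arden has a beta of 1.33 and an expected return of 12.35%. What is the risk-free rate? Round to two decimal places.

Both satisfy E(R) = R_f + β·MRP, so the slope of the SML is
MRP = (12.35% − 4.36%) / (1.33 − 0.35) = 7.99% / 0.98 = 8.1531%
R_f = E(R_Ulmer) − β_Ulmer·MRP = 4.36% − 0.35 × 8.1531% = 1.5064%

1.51%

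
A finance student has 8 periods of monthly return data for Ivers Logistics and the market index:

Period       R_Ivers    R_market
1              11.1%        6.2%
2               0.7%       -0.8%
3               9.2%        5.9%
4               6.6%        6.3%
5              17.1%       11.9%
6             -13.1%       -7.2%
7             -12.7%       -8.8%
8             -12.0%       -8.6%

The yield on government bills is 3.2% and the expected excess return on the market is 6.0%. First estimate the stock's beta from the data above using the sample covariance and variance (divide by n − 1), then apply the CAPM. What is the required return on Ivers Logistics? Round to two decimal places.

Mean R_i = (11.1 + 0.7 + 9.2 + 6.6 + 17.1 − 13.1 − 12.7 − 12.0) / 8 = 0.8625%
Mean R_m = (6.2 − 0.8 + 5.9 + 6.3 + 11.9 − 7.2 − 8.8 − 8.6) / 8 = 0.6125%
Σ(R_i − R̄_i)(R_m − R̄_m) = 672.6638  ⇒  Cov = 672.6638 / 7 = 96.0948
Σ(R_m − R̄_m)² = 455.4288  ⇒  Var(R_m) = 455.4288 / 7 = 65.0613
β = Cov / Var(R_m) = 96.0948 / 65.0613 = 1.4770
E(R) = R_f + β × MRP = 3.2% + 1.4770 × 6.0% = 12.06%

12.06%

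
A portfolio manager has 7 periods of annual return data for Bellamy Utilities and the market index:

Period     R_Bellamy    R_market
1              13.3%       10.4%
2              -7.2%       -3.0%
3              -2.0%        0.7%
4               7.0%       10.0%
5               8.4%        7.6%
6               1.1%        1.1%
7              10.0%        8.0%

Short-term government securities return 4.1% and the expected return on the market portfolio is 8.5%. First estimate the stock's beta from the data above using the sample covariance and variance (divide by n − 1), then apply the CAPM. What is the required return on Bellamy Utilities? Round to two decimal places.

Mean R_i = (13.3 − 7.2 − 2.0 + 7.0 + 8.4 + 1.1 + 10.0) / 7 = 4.3714%
Mean R_m = (10.4 − 3.0 + 0.7 + 10.0 + 7.6 + 1.1 + 8.0) / 7 = 4.9714%
Σ(R_i − R̄_i)(R_m − R̄_m) = 221.4443  ⇒  Cov = 221.4443 / 6 = 36.9074
Σ(R_m − R̄_m)² = 167.6143  ⇒  Var(R_m) = 167.6143 / 6 = 27.9357
β = Cov / Var(R_m) = 36.9074 / 27.9357 = 1.3212
MRP = 8.5% − 4.1% = 4.40%
E(R) = R_f + β × MRP = 4.1% + 1.3212 × 4.4% = 9.91%

9.91%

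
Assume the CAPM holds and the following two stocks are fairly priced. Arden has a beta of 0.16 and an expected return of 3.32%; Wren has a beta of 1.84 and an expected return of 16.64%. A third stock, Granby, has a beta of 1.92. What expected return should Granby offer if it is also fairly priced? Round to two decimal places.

MRP (SML slope) = (16.64% − 3.32%) / (1.84 − 0.16) = 13.32% / 1.68 = 7.9286%
R_f (intercept) = 3.32% − 0.16 × 7.9286% = 2.0514%
E(R_Granby) = R_f + β × MRP = 2.0514% + 1.92 × 7.9286% = 17.27%

17.27%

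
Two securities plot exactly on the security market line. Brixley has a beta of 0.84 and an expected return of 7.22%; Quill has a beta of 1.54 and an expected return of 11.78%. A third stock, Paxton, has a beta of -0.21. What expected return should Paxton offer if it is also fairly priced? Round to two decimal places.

MRP (SML slope) = (11.78% − 7.22%) / (1.54 − 0.84) = 4.56% / 0.70 = 6.5143%
R_f (intercept) = 7.22% − 0.84 × 6.5143% = 1.7480%
E(R_Paxton) = R_f + β × MRP = 1.7480% + -0.21 × 6.5143% = 0.38%

0.38%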